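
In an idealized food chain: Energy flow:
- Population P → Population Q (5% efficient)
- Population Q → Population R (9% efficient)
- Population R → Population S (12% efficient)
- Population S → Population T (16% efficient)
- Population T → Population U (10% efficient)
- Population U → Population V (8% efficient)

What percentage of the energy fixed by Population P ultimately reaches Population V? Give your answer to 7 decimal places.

0.0000691%

Product of link efficiencies: 0.05 × 0.09 × 0.12 × 0.16 × 0.1 × 0.08 = 0.0000006912
As a percentage: 0.0000006912 × 100 = 0.0000691%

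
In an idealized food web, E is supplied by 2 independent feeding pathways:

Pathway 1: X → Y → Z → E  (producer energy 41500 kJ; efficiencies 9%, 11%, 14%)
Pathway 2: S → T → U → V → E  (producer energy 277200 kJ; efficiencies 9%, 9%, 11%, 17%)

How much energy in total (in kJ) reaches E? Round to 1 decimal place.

99.5 kJ

Pathway 1: 41500 × 0.09 × 0.11 × 0.14 = 57.519 kJ
Pathway 2: 277200 × 0.09 × 0.09 × 0.11 × 0.17 = 41.987484 kJ
Total at E: 57.519 + 41.987484 = 99.506484 kJ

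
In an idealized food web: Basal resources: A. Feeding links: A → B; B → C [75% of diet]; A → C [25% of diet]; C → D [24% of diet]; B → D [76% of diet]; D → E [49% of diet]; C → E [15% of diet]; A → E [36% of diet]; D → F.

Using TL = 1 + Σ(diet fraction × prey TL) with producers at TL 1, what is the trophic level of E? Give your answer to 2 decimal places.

B: 1 + 1 = 2
C: 1 + (0.75×2 + 0.25×1) = 2.75
D: 1 + (0.24×2.75 + 0.76×2) = 3.18
E: 1 + (0.49×3.18 + 0.15×2.75 + 0.36×1) = 3.3307
F: 1 + 3.18 = 4.18

3.33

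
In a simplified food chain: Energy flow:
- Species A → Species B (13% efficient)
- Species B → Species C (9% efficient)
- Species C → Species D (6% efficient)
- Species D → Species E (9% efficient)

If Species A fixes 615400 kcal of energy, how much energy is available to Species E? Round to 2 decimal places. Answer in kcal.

Species B: 615400 × 0.13 = 80002 kcal
Species C: 80002 × 0.09 = 7200.18 kcal
Species D: 7200.18 × 0.06 = 432.0108 kcal
Species E: 432.0108 × 0.09 = 38.880972 kcal

38.88 kcal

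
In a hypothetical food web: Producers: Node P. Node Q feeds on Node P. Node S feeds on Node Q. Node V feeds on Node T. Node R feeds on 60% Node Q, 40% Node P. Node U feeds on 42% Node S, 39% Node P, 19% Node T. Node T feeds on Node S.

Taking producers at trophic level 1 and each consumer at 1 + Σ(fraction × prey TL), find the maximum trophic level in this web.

5

Node Q: 1 + 1 = 2
Node R: 1 + (0.6×2 + 0.4×1) = 2.6
Node S: 1 + 2 = 3
Node T: 1 + 3 = 4
Node U: 1 + (0.42×3 + 0.39×1 + 0.19×4) = 3.41
Node V: 1 + 4 = 5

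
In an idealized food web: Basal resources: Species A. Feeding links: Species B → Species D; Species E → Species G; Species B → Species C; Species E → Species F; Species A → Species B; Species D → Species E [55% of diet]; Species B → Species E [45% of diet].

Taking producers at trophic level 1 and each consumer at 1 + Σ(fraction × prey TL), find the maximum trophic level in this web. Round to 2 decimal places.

Species B: 1 + 1 = 2
Species C: 1 + 2 = 3
Species D: 1 + 2 = 3
Species E: 1 + (0.45×2 + 0.55×3) = 3.55
Species F: 1 + 3.55 = 4.55
Species G: 1 + 3.55 = 4.55

4.55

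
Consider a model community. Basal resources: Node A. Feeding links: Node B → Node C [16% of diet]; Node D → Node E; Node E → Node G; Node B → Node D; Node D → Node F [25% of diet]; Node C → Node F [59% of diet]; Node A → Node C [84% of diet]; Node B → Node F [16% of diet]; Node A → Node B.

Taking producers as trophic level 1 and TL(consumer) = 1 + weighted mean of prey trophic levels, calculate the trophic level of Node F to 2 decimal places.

Node B: 1 + 1 = 2
Node C: 1 + (0.84×1 + 0.16×2) = 2.16
Node D: 1 + 2 = 3
Node E: 1 + 3 = 4
Node F: 1 + (0.59×2.16 + 0.25×3 + 0.16×2) = 3.3444
Node G: 1 + 4 = 5

3.34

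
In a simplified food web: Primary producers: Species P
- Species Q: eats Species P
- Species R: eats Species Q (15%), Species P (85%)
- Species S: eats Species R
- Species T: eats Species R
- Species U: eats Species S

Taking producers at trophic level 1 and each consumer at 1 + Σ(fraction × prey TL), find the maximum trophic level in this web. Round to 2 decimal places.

Species Q: 1 + 1 = 2
Species R: 1 + (0.15×2 + 0.85×1) = 2.15
Species S: 1 + 2.15 = 3.15
Species T: 1 + 2.15 = 3.15
Species U: 1 + 3.15 = 4.15

4.15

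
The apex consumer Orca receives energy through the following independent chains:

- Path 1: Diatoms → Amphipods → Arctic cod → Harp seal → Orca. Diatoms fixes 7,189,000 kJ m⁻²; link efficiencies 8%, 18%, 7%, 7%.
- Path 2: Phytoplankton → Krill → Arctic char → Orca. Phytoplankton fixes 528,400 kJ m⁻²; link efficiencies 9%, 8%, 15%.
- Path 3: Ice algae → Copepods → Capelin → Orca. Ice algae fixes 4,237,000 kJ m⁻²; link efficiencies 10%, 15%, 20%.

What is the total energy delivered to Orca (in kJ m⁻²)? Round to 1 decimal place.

Path 1: 7189000 × 0.08 × 0.18 × 0.07 × 0.07 = 507.25584 kJ m⁻²
Path 2: 528400 × 0.09 × 0.08 × 0.15 = 570.672 kJ m⁻²
Path 3: 4237000 × 0.1 × 0.15 × 0.2 = 12711 kJ m⁻²
Total at Orca: 507.25584 + 570.672 + 12711 = 13788.92784 kJ m⁻²

13788.9 kJ m⁻²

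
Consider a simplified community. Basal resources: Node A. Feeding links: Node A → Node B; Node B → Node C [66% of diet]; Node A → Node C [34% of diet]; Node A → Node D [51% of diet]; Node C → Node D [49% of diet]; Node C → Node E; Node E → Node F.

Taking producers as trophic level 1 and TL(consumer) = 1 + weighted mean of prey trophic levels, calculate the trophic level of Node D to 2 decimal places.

Node B: 1 + 1 = 2
Node C: 1 + (0.66×2 + 0.34×1) = 2.66
Node D: 1 + (0.51×1 + 0.49×2.66) = 2.8134
Node E: 1 + 2.66 = 3.66
Node F: 1 + 3.66 = 4.66

2.81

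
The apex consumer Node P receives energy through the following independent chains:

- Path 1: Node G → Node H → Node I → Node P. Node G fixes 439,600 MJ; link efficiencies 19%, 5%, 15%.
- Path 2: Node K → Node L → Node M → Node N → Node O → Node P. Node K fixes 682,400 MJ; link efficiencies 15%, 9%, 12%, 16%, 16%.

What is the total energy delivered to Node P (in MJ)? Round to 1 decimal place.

654.7 MJ

Path 1: 439600 × 0.19 × 0.05 × 0.15 = 626.43 MJ
Path 2: 682400 × 0.15 × 0.09 × 0.12 × 0.16 × 0.16 = 28.3004928 MJ
Total at Node P: 626.43 + 28.3004928 = 654.7304928 MJ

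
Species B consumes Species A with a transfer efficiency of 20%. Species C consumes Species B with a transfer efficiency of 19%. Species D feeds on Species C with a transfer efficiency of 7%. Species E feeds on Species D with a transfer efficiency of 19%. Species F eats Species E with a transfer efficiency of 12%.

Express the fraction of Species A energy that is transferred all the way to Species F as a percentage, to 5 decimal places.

Product of link efficiencies: 0.2 × 0.19 × 0.07 × 0.19 × 0.12 = 0.000060648
As a percentage: 0.000060648 × 100 = 0.00606%

0.00606%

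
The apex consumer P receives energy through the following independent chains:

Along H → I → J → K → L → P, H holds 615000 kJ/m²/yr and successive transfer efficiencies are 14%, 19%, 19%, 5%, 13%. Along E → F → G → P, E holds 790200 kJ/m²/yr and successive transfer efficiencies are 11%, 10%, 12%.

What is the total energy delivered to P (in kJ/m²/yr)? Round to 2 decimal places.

1063.27 kJ/m²/yr

Via H: 615000 × 0.14 × 0.19 × 0.19 × 0.05 × 0.13 = 20.203365 kJ/m²/yr
Via E: 790200 × 0.11 × 0.1 × 0.12 = 1043.064 kJ/m²/yr
Total at P: 20.203365 + 1043.064 = 1063.267365 kJ/m²/yr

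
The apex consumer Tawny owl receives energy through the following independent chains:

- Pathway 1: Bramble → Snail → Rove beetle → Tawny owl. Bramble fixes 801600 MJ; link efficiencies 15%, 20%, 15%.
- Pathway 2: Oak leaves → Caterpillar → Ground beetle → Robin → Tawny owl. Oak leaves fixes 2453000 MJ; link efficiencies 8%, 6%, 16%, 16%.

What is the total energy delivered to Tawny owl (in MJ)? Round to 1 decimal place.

3908.6 MJ

Pathway 1: 801600 × 0.15 × 0.2 × 0.15 = 3607.2 MJ
Pathway 2: 2453000 × 0.08 × 0.06 × 0.16 × 0.16 = 301.42464 MJ
Total at Tawny owl: 3607.2 + 301.42464 = 3908.62464 MJ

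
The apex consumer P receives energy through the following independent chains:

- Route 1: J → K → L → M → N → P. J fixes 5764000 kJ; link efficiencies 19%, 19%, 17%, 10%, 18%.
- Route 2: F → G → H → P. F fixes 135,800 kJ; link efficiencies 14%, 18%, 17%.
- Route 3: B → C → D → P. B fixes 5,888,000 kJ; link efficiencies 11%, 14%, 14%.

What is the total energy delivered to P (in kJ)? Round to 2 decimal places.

13913.02 kJ

Route 1: 5764000 × 0.19 × 0.19 × 0.17 × 0.1 × 0.18 = 636.726024 kJ
Route 2: 135800 × 0.14 × 0.18 × 0.17 = 581.7672 kJ
Route 3: 5888000 × 0.11 × 0.14 × 0.14 = 12694.528 kJ
Total at P: 636.726024 + 581.7672 + 12694.528 = 13913.021224 kJ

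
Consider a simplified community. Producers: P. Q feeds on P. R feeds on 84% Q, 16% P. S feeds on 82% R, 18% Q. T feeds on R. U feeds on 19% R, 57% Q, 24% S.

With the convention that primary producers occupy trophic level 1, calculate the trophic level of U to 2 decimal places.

3.56

Q: 1 + 1 = 2
R: 1 + (0.84×2 + 0.16×1) = 2.84
S: 1 + (0.82×2.84 + 0.18×2) = 3.6888
T: 1 + 2.84 = 3.84
U: 1 + (0.19×2.84 + 0.57×2 + 0.24×3.6888) = 3.564912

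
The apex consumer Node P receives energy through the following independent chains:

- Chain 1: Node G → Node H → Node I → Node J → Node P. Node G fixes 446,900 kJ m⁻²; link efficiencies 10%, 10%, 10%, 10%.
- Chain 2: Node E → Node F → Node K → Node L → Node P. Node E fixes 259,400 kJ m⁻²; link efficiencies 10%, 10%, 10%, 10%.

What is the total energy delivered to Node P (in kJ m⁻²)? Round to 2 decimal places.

70.63 kJ m⁻²

Chain 1: 446900 × 0.1 × 0.1 × 0.1 × 0.1 = 44.69 kJ m⁻²
Chain 2: 259400 × 0.1 × 0.1 × 0.1 × 0.1 = 25.94 kJ m⁻²
Total at Node P: 44.69 + 25.94 = 70.63 kJ m⁻²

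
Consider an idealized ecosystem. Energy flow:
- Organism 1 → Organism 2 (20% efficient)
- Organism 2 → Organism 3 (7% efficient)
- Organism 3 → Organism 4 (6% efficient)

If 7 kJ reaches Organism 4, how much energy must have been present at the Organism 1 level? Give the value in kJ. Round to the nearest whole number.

8333 kJ

Cumulative transfer efficiency: 0.2 × 0.07 × 0.06 = 0.00084
Organism 1 energy = 7 / 0.00084 = 8333 kJ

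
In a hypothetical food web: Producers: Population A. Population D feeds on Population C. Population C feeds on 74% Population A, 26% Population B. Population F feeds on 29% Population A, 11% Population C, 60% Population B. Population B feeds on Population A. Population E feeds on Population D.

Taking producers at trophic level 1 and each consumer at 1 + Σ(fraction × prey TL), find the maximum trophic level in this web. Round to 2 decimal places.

Population B: 1 + 1 = 2
Population C: 1 + (0.74×1 + 0.26×2) = 2.26
Population D: 1 + 2.26 = 3.26
Population E: 1 + 3.26 = 4.26
Population F: 1 + (0.29×1 + 0.11×2.26 + 0.6×2) = 2.7386

4.26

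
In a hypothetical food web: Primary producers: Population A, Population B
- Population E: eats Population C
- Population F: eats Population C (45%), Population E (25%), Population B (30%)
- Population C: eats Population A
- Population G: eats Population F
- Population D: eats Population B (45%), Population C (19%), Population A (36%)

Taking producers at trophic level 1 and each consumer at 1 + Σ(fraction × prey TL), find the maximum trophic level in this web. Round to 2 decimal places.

3.95

Population C: 1 + 1 = 2
Population D: 1 + (0.45×1 + 0.19×2 + 0.36×1) = 2.19
Population E: 1 + 2 = 3
Population F: 1 + (0.45×2 + 0.25×3 + 0.3×1) = 2.95
Population G: 1 + 2.95 = 3.95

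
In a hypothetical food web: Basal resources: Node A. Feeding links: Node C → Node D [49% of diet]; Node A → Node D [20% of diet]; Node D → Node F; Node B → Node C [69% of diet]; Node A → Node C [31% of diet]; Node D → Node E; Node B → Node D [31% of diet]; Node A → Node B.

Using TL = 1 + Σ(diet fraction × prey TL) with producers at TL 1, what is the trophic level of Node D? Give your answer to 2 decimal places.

3.14

Node B: 1 + 1 = 2
Node C: 1 + (0.69×2 + 0.31×1) = 2.69
Node D: 1 + (0.49×2.69 + 0.2×1 + 0.31×2) = 3.1381
Node E: 1 + 3.1381 = 4.1381
Node F: 1 + 3.1381 = 4.1381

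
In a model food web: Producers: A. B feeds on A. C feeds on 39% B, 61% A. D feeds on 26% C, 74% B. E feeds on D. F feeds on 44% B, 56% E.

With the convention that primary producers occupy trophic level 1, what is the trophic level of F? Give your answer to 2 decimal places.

4.18

B: 1 + 1 = 2
C: 1 + (0.39×2 + 0.61×1) = 2.39
D: 1 + (0.26×2.39 + 0.74×2) = 3.1014
E: 1 + 3.1014 = 4.1014
F: 1 + (0.44×2 + 0.56×4.1014) = 4.176784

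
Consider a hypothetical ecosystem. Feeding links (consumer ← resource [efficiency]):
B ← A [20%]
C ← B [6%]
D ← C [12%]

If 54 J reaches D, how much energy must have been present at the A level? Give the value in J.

Cumulative transfer efficiency: 0.2 × 0.06 × 0.12 = 0.00144
A energy = 54 / 0.00144 = 37500 J

37500 J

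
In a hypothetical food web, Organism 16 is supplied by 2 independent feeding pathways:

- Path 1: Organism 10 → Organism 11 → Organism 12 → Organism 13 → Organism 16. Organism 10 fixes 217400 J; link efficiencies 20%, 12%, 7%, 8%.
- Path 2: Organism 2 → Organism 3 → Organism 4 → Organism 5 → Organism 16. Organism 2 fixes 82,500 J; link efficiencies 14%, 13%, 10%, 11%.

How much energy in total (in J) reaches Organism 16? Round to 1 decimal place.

45.7 J

Path 1: 217400 × 0.2 × 0.12 × 0.07 × 0.08 = 29.21856 J
Path 2: 82500 × 0.14 × 0.13 × 0.1 × 0.11 = 16.5165 J
Total at Organism 16: 29.21856 + 16.5165 = 45.73506 J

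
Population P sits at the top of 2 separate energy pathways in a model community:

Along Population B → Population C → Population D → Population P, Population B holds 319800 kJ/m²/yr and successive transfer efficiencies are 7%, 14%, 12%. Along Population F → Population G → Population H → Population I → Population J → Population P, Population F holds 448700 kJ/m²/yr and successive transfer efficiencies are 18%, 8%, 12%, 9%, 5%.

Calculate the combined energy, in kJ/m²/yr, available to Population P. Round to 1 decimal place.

Via Population B: 319800 × 0.07 × 0.14 × 0.12 = 376.0848 kJ/m²/yr
Via Population F: 448700 × 0.18 × 0.08 × 0.12 × 0.09 × 0.05 = 3.4890912 kJ/m²/yr
Total at Population P: 376.0848 + 3.4890912 = 379.5738912 kJ/m²/yr

379.6 kJ/m²/yr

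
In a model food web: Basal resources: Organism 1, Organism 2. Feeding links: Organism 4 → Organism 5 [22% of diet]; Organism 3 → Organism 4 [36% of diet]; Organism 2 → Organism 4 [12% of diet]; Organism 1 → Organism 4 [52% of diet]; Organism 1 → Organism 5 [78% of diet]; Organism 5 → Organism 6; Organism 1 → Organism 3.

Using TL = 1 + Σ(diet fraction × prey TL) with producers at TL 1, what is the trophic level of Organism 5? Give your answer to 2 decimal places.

2.30

Organism 3: 1 + 1 = 2
Organism 4: 1 + (0.12×1 + 0.36×2 + 0.52×1) = 2.36
Organism 5: 1 + (0.78×1 + 0.22×2.36) = 2.2992
Organism 6: 1 + 2.2992 = 3.2992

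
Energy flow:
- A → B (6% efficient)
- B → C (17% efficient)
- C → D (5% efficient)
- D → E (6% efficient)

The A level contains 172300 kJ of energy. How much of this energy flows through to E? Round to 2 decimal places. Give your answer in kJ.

B: 172300 × 0.06 = 10338 kJ
C: 10338 × 0.17 = 1757.46 kJ
D: 1757.46 × 0.05 = 87.873 kJ
E: 87.873 × 0.06 = 5.27238 kJ

5.27 kJ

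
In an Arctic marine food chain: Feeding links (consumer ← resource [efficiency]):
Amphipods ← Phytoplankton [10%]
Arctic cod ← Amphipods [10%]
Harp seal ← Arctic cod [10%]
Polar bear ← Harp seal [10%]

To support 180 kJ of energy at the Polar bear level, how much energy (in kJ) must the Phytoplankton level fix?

1800000 kJ

Cumulative transfer efficiency: 0.1 × 0.1 × 0.1 × 0.1 = 0.0001
Phytoplankton energy = 180 / 0.0001 = 1800000 kJ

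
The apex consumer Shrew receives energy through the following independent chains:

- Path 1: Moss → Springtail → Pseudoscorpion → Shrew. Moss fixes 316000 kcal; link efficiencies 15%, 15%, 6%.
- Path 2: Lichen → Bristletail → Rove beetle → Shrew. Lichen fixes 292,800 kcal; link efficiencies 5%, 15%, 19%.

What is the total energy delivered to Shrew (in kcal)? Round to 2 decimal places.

Path 1: 316000 × 0.15 × 0.15 × 0.06 = 426.6 kcal
Path 2: 292800 × 0.05 × 0.15 × 0.19 = 417.24 kcal
Total at Shrew: 426.6 + 417.24 = 843.84 kcal

843.84 kcal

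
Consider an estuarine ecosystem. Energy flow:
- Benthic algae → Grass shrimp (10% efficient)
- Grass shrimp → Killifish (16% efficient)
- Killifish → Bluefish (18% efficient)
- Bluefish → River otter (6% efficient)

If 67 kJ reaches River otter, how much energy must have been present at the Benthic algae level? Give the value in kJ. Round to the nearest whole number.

387731 kJ

Cumulative transfer efficiency: 0.1 × 0.16 × 0.18 × 0.06 = 0.0001728
Benthic algae energy = 67 / 0.0001728 = 387731 kJ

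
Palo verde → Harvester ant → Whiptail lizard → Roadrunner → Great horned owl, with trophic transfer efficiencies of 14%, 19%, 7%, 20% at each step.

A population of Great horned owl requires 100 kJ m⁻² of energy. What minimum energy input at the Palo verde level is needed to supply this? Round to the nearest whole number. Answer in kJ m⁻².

Cumulative transfer efficiency: 0.14 × 0.19 × 0.07 × 0.2 = 0.0003724
Palo verde energy = 100 / 0.0003724 = 268528 kJ m⁻²

268528 kJ m⁻²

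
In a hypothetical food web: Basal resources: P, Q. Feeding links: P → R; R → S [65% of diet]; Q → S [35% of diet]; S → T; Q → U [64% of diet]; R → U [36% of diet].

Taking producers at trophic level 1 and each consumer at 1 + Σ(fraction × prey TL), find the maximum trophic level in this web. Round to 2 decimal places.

R: 1 + 1 = 2
S: 1 + (0.65×2 + 0.35×1) = 2.65
T: 1 + 2.65 = 3.65
U: 1 + (0.64×1 + 0.36×2) = 2.36

3.65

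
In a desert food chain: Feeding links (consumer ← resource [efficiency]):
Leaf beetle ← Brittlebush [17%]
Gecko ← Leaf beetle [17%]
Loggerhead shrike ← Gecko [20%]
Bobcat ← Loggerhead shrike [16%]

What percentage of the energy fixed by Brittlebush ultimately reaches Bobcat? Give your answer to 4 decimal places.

Product of link efficiencies: 0.17 × 0.17 × 0.2 × 0.16 = 0.0009248
As a percentage: 0.0009248 × 100 = 0.0925%

0.0925%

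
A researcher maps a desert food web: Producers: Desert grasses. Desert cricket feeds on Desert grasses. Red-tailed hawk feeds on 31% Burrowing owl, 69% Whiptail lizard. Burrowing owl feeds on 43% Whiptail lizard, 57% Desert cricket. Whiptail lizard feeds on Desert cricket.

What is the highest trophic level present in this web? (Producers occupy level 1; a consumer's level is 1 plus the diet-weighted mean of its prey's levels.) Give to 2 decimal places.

Desert cricket: 1 + 1 = 2
Whiptail lizard: 1 + 2 = 3
Burrowing owl: 1 + (0.43×3 + 0.57×2) = 3.43
Red-tailed hawk: 1 + (0.31×3.43 + 0.69×3) = 4.1333

4.13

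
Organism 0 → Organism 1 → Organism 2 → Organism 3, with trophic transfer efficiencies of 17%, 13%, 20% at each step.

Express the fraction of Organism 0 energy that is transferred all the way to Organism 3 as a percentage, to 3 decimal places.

0.442%

Product of link efficiencies: 0.17 × 0.13 × 0.2 = 0.00442
As a percentage: 0.00442 × 100 = 0.442%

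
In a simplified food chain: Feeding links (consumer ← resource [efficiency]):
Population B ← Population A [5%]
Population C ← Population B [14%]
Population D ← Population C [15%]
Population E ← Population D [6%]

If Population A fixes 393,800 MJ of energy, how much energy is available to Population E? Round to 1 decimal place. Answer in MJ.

Population B: 393800 × 0.05 = 19690 MJ
Population C: 19690 × 0.14 = 2756.6 MJ
Population D: 2756.6 × 0.15 = 413.49 MJ
Population E: 413.49 × 0.06 = 24.8094 MJ

24.8 MJ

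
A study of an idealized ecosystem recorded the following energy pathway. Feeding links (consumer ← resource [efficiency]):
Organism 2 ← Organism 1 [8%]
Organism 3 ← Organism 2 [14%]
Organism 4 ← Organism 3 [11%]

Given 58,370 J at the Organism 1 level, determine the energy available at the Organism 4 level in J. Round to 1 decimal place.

71.9 J

Organism 2: 58370 × 0.08 = 4669.6 J
Organism 3: 4669.6 × 0.14 = 653.744 J
Organism 4: 653.744 × 0.11 = 71.91184 J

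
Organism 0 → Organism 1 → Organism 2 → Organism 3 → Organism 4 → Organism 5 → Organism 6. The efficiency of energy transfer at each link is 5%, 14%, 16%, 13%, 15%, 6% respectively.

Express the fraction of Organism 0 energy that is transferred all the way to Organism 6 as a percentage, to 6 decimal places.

0.000131%

Product of link efficiencies: 0.05 × 0.14 × 0.16 × 0.13 × 0.15 × 0.06 = 0.0000013104
As a percentage: 0.0000013104 × 100 = 0.000131%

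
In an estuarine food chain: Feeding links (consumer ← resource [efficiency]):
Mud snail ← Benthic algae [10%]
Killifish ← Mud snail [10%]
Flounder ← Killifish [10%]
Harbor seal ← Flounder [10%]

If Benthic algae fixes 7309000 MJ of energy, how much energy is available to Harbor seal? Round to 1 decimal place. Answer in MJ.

Mud snail: 7309000 × 0.1 = 730900 MJ
Killifish: 730900 × 0.1 = 73090 MJ
Flounder: 73090 × 0.1 = 7309 MJ
Harbor seal: 7309 × 0.1 = 730.9 MJ

730.9 MJ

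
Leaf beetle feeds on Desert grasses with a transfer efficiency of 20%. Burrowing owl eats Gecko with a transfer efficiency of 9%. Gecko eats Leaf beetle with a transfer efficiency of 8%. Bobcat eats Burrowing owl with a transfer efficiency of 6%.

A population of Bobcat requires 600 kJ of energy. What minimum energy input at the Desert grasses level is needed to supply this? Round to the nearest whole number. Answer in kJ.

6944444 kJ

Cumulative transfer efficiency: 0.2 × 0.08 × 0.09 × 0.06 = 0.0000864
Desert grasses energy = 600 / 0.0000864 = 6944444 kJ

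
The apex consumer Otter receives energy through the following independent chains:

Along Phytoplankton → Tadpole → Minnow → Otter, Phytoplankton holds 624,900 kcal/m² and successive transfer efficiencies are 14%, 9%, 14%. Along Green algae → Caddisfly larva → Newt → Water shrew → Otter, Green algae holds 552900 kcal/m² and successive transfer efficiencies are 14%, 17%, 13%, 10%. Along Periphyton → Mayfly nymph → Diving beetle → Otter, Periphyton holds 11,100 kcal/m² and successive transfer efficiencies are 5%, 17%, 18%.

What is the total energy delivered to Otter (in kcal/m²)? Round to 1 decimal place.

1290.4 kcal/m²

Via Phytoplankton: 624900 × 0.14 × 0.09 × 0.14 = 1102.3236 kcal/m²
Via Green algae: 552900 × 0.14 × 0.17 × 0.13 × 0.1 = 171.06726 kcal/m²
Via Periphyton: 11100 × 0.05 × 0.17 × 0.18 = 16.983 kcal/m²
Total at Otter: 1102.3236 + 171.06726 + 16.983 = 1290.37386 kcal/m²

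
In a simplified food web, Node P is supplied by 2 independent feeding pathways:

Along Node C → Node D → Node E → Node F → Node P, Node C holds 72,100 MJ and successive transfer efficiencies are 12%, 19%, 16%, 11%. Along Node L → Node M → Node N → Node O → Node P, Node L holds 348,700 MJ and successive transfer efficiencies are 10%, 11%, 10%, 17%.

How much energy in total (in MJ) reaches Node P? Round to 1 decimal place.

Via Node C: 72100 × 0.12 × 0.19 × 0.16 × 0.11 = 28.932288 MJ
Via Node L: 348700 × 0.1 × 0.11 × 0.1 × 0.17 = 65.2069 MJ
Total at Node P: 28.932288 + 65.2069 = 94.139188 MJ

94.1 MJ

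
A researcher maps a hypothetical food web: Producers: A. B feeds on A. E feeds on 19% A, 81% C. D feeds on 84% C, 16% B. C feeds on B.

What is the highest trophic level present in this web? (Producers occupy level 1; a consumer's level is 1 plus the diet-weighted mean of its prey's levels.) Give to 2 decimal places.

3.84

B: 1 + 1 = 2
C: 1 + 2 = 3
D: 1 + (0.84×3 + 0.16×2) = 3.84
E: 1 + (0.19×1 + 0.81×3) = 3.62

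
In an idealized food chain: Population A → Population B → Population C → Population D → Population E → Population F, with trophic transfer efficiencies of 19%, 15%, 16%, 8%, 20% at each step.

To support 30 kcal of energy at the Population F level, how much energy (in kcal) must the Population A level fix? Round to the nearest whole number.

411184 kcal

Cumulative transfer efficiency: 0.19 × 0.15 × 0.16 × 0.08 × 0.2 = 0.00007296
Population A energy = 30 / 0.00007296 = 411184 kcal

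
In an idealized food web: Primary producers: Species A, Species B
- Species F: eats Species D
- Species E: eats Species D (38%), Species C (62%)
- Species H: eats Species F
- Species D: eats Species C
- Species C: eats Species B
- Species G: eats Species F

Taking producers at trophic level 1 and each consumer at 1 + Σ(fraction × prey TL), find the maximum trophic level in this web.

Species C: 1 + 1 = 2
Species D: 1 + 2 = 3
Species E: 1 + (0.38×3 + 0.62×2) = 3.38
Species F: 1 + 3 = 4
Species G: 1 + 4 = 5
Species H: 1 + 4 = 5

5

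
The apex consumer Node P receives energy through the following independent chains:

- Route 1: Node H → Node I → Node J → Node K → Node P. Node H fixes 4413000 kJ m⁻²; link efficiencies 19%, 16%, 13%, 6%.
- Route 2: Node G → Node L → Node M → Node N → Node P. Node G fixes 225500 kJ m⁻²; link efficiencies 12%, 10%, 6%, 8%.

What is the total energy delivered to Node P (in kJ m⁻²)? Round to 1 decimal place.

Route 1: 4413000 × 0.19 × 0.16 × 0.13 × 0.06 = 1046.41056 kJ m⁻²
Route 2: 225500 × 0.12 × 0.1 × 0.06 × 0.08 = 12.9888 kJ m⁻²
Total at Node P: 1046.41056 + 12.9888 = 1059.39936 kJ m⁻²

1059.4 kJ m⁻²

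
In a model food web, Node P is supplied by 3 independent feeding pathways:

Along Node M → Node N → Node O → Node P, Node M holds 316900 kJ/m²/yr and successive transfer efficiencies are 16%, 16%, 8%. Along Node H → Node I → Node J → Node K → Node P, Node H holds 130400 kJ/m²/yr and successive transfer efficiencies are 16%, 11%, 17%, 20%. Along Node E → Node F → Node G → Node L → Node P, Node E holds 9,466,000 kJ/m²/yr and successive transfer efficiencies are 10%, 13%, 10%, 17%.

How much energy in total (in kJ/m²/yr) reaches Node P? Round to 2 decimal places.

Via Node M: 316900 × 0.16 × 0.16 × 0.08 = 649.0112 kJ/m²/yr
Via Node H: 130400 × 0.16 × 0.11 × 0.17 × 0.2 = 78.03136 kJ/m²/yr
Via Node E: 9466000 × 0.1 × 0.13 × 0.1 × 0.17 = 2091.986 kJ/m²/yr
Total at Node P: 649.0112 + 78.03136 + 2091.986 = 2819.02856 kJ/m²/yr

2819.03 kJ/m²/yr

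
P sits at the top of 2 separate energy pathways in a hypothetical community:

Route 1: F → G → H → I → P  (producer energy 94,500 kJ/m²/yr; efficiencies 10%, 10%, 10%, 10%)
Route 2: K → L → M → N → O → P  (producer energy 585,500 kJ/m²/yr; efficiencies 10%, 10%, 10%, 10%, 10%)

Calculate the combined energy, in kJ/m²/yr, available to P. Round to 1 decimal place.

15.3 kJ/m²/yr

Route 1: 94500 × 0.1 × 0.1 × 0.1 × 0.1 = 9.45 kJ/m²/yr
Route 2: 585500 × 0.1 × 0.1 × 0.1 × 0.1 × 0.1 = 5.855 kJ/m²/yr
Total at P: 9.45 + 5.855 = 15.305 kJ/m²/yr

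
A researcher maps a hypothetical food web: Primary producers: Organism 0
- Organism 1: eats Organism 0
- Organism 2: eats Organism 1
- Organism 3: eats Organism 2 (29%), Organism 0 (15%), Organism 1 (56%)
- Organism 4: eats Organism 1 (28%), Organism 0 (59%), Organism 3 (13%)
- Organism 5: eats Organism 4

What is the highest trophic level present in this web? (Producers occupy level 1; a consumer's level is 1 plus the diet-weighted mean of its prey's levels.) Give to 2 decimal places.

3.56

Organism 1: 1 + 1 = 2
Organism 2: 1 + 2 = 3
Organism 3: 1 + (0.29×3 + 0.15×1 + 0.56×2) = 3.14
Organism 4: 1 + (0.28×2 + 0.59×1 + 0.13×3.14) = 2.5582
Organism 5: 1 + 2.5582 = 3.5582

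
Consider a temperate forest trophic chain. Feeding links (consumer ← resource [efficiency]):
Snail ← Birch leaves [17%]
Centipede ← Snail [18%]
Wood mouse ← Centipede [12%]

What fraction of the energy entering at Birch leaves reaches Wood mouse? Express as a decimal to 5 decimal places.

Product of link efficiencies: 0.17 × 0.18 × 0.12 = 0.003672

0.00367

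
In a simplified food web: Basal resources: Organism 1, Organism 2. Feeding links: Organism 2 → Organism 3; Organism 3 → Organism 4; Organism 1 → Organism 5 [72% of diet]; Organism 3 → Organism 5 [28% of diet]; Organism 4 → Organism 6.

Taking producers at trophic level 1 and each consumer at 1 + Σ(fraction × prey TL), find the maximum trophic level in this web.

Organism 3: 1 + 1 = 2
Organism 4: 1 + 2 = 3
Organism 5: 1 + (0.72×1 + 0.28×2) = 2.28
Organism 6: 1 + 3 = 4

4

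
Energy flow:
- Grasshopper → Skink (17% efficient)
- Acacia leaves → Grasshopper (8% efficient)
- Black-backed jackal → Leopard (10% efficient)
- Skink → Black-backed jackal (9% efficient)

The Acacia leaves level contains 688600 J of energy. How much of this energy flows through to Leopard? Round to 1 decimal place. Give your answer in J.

84.3 J

Grasshopper: 688600 × 0.08 = 55088 J
Skink: 55088 × 0.17 = 9364.96 J
Black-backed jackal: 9364.96 × 0.09 = 842.8464 J
Leopard: 842.8464 × 0.1 = 84.28464 J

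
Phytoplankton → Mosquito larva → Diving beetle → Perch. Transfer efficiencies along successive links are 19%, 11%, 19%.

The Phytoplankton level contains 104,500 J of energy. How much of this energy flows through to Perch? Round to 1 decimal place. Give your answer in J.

415.0 J

Mosquito larva: 104500 × 0.19 = 19855 J
Diving beetle: 19855 × 0.11 = 2184.05 J
Perch: 2184.05 × 0.19 = 414.9695 J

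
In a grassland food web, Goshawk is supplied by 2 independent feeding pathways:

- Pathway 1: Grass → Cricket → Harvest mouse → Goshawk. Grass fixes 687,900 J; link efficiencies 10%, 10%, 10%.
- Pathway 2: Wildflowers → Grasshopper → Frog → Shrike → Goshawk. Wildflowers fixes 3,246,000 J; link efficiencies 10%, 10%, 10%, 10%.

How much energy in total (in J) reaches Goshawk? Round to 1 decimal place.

Pathway 1: 687900 × 0.1 × 0.1 × 0.1 = 687.9 J
Pathway 2: 3246000 × 0.1 × 0.1 × 0.1 × 0.1 = 324.6 J
Total at Goshawk: 687.9 + 324.6 = 1012.5 J

1012.5 J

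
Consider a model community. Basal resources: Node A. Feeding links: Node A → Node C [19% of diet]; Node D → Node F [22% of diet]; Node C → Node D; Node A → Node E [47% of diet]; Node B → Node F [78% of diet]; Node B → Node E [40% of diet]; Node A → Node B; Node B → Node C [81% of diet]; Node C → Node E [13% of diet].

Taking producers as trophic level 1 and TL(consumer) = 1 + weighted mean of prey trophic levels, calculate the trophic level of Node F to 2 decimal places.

3.40

Node B: 1 + 1 = 2
Node C: 1 + (0.19×1 + 0.81×2) = 2.81
Node D: 1 + 2.81 = 3.81
Node E: 1 + (0.4×2 + 0.13×2.81 + 0.47×1) = 2.6353
Node F: 1 + (0.78×2 + 0.22×3.81) = 3.3982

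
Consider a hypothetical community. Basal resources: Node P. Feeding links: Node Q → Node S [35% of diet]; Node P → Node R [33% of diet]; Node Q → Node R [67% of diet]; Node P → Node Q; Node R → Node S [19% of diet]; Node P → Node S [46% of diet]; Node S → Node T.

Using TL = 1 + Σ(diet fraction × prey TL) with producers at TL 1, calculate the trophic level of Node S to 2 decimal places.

2.67

Node Q: 1 + 1 = 2
Node R: 1 + (0.33×1 + 0.67×2) = 2.67
Node S: 1 + (0.46×1 + 0.19×2.67 + 0.35×2) = 2.6673
Node T: 1 + 2.6673 = 3.6673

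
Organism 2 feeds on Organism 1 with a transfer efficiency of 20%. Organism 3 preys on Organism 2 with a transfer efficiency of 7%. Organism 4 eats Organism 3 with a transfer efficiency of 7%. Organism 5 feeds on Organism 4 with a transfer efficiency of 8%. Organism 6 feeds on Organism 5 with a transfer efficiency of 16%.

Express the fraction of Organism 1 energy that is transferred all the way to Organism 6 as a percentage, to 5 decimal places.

0.00125%

Product of link efficiencies: 0.2 × 0.07 × 0.07 × 0.08 × 0.16 = 0.000012544
As a percentage: 0.000012544 × 100 = 0.00125%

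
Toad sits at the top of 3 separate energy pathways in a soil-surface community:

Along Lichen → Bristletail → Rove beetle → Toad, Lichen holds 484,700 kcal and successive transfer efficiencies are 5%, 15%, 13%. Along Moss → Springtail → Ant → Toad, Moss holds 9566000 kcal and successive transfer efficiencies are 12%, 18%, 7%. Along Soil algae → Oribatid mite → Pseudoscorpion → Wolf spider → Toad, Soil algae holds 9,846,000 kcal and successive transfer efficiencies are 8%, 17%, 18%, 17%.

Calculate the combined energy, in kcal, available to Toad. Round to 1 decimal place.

Via Lichen: 484700 × 0.05 × 0.15 × 0.13 = 472.5825 kcal
Via Moss: 9566000 × 0.12 × 0.18 × 0.07 = 14463.792 kcal
Via Soil algae: 9846000 × 0.08 × 0.17 × 0.18 × 0.17 = 4097.51136 kcal
Total at Toad: 472.5825 + 14463.792 + 4097.51136 = 19033.88586 kcal

19033.9 kcal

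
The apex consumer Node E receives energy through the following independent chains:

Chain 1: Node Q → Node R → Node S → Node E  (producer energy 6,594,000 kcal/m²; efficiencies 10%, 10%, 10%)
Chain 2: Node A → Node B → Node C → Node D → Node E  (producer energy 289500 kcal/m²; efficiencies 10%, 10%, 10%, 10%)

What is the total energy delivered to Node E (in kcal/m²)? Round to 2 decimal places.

6622.95 kcal/m²

Chain 1: 6594000 × 0.1 × 0.1 × 0.1 = 6594 kcal/m²
Chain 2: 289500 × 0.1 × 0.1 × 0.1 × 0.1 = 28.95 kcal/m²
Total at Node E: 6594 + 28.95 = 6622.95 kcal/m²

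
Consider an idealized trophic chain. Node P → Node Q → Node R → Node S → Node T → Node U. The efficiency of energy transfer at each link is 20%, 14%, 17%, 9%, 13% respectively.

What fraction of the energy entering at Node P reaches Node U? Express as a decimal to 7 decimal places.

Product of link efficiencies: 0.2 × 0.14 × 0.17 × 0.09 × 0.13 = 0.000055692

0.0000557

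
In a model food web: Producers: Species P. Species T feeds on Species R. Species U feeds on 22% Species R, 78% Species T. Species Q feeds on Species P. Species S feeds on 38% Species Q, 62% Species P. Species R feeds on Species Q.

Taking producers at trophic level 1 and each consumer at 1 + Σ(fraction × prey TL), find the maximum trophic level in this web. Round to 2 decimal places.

Species Q: 1 + 1 = 2
Species R: 1 + 2 = 3
Species S: 1 + (0.38×2 + 0.62×1) = 2.38
Species T: 1 + 3 = 4
Species U: 1 + (0.22×3 + 0.78×4) = 4.78

4.78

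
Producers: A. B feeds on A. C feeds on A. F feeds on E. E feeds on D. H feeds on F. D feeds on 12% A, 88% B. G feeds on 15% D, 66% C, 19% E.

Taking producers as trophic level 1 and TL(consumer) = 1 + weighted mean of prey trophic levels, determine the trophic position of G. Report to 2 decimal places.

3.49

B: 1 + 1 = 2
C: 1 + 1 = 2
D: 1 + (0.12×1 + 0.88×2) = 2.88
E: 1 + 2.88 = 3.88
F: 1 + 3.88 = 4.88
G: 1 + (0.15×2.88 + 0.66×2 + 0.19×3.88) = 3.4892
H: 1 + 4.88 = 5.88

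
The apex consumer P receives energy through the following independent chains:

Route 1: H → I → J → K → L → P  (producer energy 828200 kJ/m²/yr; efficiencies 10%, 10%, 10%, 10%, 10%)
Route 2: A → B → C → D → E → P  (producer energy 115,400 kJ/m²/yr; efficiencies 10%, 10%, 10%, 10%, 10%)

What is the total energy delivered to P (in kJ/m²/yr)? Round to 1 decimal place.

Route 1: 828200 × 0.1 × 0.1 × 0.1 × 0.1 × 0.1 = 8.282 kJ/m²/yr
Route 2: 115400 × 0.1 × 0.1 × 0.1 × 0.1 × 0.1 = 1.154 kJ/m²/yr
Total at P: 8.282 + 1.154 = 9.436 kJ/m²/yr

9.4 kJ/m²/yr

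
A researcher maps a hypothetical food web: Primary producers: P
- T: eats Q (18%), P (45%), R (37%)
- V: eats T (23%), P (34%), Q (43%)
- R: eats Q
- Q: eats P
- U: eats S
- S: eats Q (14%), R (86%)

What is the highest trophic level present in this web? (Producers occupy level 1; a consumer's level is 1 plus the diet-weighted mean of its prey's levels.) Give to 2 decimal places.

4.86

Q: 1 + 1 = 2
R: 1 + 2 = 3
S: 1 + (0.14×2 + 0.86×3) = 3.86
T: 1 + (0.18×2 + 0.45×1 + 0.37×3) = 2.92
U: 1 + 3.86 = 4.86
V: 1 + (0.23×2.92 + 0.34×1 + 0.43×2) = 2.8716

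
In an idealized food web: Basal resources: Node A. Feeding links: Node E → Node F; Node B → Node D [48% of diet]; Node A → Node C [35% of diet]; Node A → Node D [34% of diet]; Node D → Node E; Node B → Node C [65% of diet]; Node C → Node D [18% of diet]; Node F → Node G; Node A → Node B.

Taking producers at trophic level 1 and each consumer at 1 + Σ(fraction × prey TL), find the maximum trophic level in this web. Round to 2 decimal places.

Node B: 1 + 1 = 2
Node C: 1 + (0.35×1 + 0.65×2) = 2.65
Node D: 1 + (0.48×2 + 0.18×2.65 + 0.34×1) = 2.777
Node E: 1 + 2.777 = 3.777
Node F: 1 + 3.777 = 4.777
Node G: 1 + 4.777 = 5.777

5.78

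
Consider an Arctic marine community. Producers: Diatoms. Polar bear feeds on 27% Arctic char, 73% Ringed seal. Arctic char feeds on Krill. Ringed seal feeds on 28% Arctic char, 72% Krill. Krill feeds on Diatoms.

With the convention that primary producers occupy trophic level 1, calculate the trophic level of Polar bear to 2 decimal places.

4.20

Krill: 1 + 1 = 2
Arctic char: 1 + 2 = 3
Ringed seal: 1 + (0.28×3 + 0.72×2) = 3.28
Polar bear: 1 + (0.27×3 + 0.73×3.28) = 4.2044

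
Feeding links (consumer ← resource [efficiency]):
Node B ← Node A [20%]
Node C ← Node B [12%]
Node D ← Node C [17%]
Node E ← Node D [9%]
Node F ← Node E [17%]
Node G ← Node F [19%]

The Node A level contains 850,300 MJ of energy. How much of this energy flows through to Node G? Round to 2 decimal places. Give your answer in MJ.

Node B: 850300 × 0.2 = 170060 MJ
Node C: 170060 × 0.12 = 20407.2 MJ
Node D: 20407.2 × 0.17 = 3469.224 MJ
Node E: 3469.224 × 0.09 = 312.23016 MJ
Node F: 312.23016 × 0.17 = 53.0791272 MJ
Node G: 53.0791272 × 0.19 = 10.085034168 MJ

10.09 MJ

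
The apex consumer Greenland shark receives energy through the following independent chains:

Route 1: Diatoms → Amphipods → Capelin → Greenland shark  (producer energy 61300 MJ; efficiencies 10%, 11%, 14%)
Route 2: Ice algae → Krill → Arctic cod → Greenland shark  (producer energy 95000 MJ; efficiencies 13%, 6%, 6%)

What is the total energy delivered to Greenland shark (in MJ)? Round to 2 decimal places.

Route 1: 61300 × 0.1 × 0.11 × 0.14 = 94.402 MJ
Route 2: 95000 × 0.13 × 0.06 × 0.06 = 44.46 MJ
Total at Greenland shark: 94.402 + 44.46 = 138.862 MJ

138.86 MJ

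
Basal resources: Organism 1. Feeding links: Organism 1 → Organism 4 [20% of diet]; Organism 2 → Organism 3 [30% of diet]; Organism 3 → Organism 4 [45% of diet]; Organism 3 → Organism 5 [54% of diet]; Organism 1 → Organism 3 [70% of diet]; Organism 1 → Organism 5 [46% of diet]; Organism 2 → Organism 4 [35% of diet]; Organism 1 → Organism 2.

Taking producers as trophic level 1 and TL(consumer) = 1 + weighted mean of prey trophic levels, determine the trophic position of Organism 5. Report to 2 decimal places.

Organism 2: 1 + 1 = 2
Organism 3: 1 + (0.7×1 + 0.3×2) = 2.3
Organism 4: 1 + (0.45×2.3 + 0.35×2 + 0.2×1) = 2.935
Organism 5: 1 + (0.46×1 + 0.54×2.3) = 2.702

2.70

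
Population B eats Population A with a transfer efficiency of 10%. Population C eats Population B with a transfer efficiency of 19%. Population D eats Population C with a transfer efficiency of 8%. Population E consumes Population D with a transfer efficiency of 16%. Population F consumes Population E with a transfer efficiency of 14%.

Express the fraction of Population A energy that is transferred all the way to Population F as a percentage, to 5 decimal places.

0.00340%

Product of link efficiencies: 0.1 × 0.19 × 0.08 × 0.16 × 0.14 = 0.000034048
As a percentage: 0.000034048 × 100 = 0.00340%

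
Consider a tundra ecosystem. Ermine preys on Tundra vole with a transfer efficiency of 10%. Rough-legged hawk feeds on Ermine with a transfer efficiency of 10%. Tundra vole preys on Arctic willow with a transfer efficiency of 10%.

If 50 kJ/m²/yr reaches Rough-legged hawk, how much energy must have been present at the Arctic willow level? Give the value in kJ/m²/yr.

50000 kJ/m²/yr

Cumulative transfer efficiency: 0.1 × 0.1 × 0.1 = 0.001
Arctic willow energy = 50 / 0.001 = 50000 kJ/m²/yr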